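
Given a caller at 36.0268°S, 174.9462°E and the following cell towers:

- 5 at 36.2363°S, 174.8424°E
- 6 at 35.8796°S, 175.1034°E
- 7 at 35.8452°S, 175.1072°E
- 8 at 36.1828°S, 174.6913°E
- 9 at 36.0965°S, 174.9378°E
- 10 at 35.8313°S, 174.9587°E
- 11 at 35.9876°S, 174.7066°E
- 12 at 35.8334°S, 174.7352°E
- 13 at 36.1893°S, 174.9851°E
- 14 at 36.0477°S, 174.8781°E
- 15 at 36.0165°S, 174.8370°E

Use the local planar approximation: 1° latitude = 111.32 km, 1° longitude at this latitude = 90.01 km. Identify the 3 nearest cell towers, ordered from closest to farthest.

14, 9, 15

Distances from 36.0268°S, 174.9462°E:
5: 25.1234 km
6: 21.6500 km
7: 24.8733 km
8: 28.7747 km
9: 7.7958 km
10: 21.7921 km
11: 22.0034 km
12: 28.7091 km
13: 18.4252 km
14: 6.5564 km
15: 9.8957 km
Sorted: 14 (6.5564 km) < 9 (7.7958 km) < 15 (9.8957 km) < 13 (18.4252 km) < 6 (21.6500 km) < …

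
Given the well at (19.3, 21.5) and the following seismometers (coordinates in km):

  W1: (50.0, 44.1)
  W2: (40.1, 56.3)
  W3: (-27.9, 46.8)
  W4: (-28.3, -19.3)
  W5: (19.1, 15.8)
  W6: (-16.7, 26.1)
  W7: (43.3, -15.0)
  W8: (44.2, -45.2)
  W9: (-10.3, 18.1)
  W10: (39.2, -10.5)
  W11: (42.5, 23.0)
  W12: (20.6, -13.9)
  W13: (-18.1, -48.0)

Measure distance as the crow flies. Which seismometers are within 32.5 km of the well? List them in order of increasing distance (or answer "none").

Distances from (19.3, 21.5):
W1: √((30.7)² + (22.6)²) = √(942.490 + 510.760) = 38.1 km
W2: √((20.8)² + (34.8)²) = √(432.640 + 1211.040) = 40.5 km
W3: √((-47.2)² + (25.3)²) = √(2227.840 + 640.090) = 53.6 km
W4: √((-47.6)² + (-40.8)²) = √(2265.760 + 1664.640) = 62.7 km
W5: √((-0.2)² + (-5.7)²) = √(0.040 + 32.490) = 5.7 km
W6: √((-36.0)² + (4.6)²) = √(1296.000 + 21.160) = 36.3 km
W7: √((24.0)² + (-36.5)²) = √(576.000 + 1332.250) = 43.7 km
W8: √((24.9)² + (-66.7)²) = √(620.010 + 4448.890) = 71.2 km
W9: √((-29.6)² + (-3.4)²) = √(876.160 + 11.560) = 29.8 km
W10: √((19.9)² + (-32.0)²) = √(396.010 + 1024.000) = 37.7 km
W11: √((23.2)² + (1.5)²) = √(538.240 + 2.250) = 23.2 km
W12: √((1.3)² + (-35.4)²) = √(1.690 + 1253.160) = 35.4 km
W13: √((-37.4)² + (-69.5)²) = √(1398.760 + 4830.250) = 78.9 km
Threshold 32.5 km: W5 (5.7 km), W11 (23.2 km), W9 (29.8 km) are within range.

W5, W11, W9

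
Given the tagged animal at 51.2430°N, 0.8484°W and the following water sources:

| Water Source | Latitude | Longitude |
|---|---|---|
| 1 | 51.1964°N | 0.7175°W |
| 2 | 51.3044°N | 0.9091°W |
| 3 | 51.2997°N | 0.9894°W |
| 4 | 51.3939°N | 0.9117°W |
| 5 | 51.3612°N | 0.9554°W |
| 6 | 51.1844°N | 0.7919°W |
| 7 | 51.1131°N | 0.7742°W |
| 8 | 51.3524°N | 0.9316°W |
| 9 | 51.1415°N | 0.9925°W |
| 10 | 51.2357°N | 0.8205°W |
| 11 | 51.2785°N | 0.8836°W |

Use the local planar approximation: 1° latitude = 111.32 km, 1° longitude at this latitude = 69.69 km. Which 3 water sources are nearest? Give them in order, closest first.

Distances from 51.2430°N, 0.8484°W:
1: √((-0.0466·111.32)² + (0.1309·69.69)²) = √(26.910281 + 83.218565) = 10.4942 km
2: √((0.0614·111.32)² + (-0.0607·69.69)²) = √(46.717881 + 17.894448) = 8.0382 km
3: √((0.0567·111.32)² + (-0.1410·69.69)²) = √(39.839375 + 96.555975) = 11.6788 km
4: √((0.1509·111.32)² + (-0.0633·69.69)²) = √(282.179120 + 19.460247) = 17.3678 km
5: √((0.1182·111.32)² + (-0.1070·69.69)²) = √(173.133596 + 55.604314) = 15.1241 km
6: √((-0.0586·111.32)² + (0.0565·69.69)²) = √(42.554121 + 15.503788) = 7.6196 km
7: √((-0.1299·111.32)² + (0.0742·69.69)²) = √(209.105135 + 26.739220) = 15.3572 km
8: √((0.1094·111.32)² + (-0.0832·69.69)²) = √(148.313621 + 33.619216) = 13.4882 km
9: √((-0.1015·111.32)² + (-0.1441·69.69)²) = √(127.666949 + 100.848372) = 15.1167 km
10: √((-0.0073·111.32)² + (0.0279·69.69)²) = √(0.660377 + 3.780501) = 2.1073 km
11: √((0.0355·111.32)² + (-0.0352·69.69)²) = √(15.617197 + 6.017641) = 4.6513 km
Sorted: 10 (2.1073 km) < 11 (4.6513 km) < 6 (7.6196 km) < 2 (8.0382 km) < 1 (10.4942 km) < …

10, 11, 6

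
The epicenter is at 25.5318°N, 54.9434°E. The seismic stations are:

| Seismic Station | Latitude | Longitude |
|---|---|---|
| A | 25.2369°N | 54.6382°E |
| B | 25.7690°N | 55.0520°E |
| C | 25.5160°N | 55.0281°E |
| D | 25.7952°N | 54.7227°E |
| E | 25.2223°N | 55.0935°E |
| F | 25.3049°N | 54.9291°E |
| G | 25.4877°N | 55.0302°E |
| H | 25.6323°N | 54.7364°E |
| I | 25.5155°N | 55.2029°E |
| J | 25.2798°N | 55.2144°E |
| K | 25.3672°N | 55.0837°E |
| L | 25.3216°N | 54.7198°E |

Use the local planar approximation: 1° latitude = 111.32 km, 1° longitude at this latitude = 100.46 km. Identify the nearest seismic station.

Distances from 25.5318°N, 54.9434°E:
A: √((-0.2949·111.32)² + (-0.3052·100.46)²) = √(1077.695180 + 940.059638) = 44.9194 km
B: √((0.2372·111.32)² + (0.1086·100.46)²) = √(697.229517 + 119.027140) = 28.5702 km
C: √((-0.0158·111.32)² + (0.0847·100.46)²) = √(3.093574 + 72.402434) = 8.6888 km
D: √((0.2634·111.32)² + (-0.2207·100.46)²) = √(859.761387 + 491.576388) = 36.7605 km
E: √((-0.3095·111.32)² + (0.1501·100.46)²) = √(1187.046419 + 227.377628) = 37.6088 km
F: √((-0.2269·111.32)² + (-0.0143·100.46)²) = √(637.992226 + 2.063756) = 25.2993 km
G: √((-0.0441·111.32)² + (0.0868·100.46)²) = √(24.100362 + 76.037144) = 10.0069 km
H: √((0.1005·111.32)² + (-0.2070·100.46)²) = √(125.163736 + 432.441175) = 23.6137 km
I: √((-0.0163·111.32)² + (0.2595·100.46)²) = √(3.292468 + 679.612052) = 26.1324 km
J: √((-0.2520·111.32)² + (0.2710·100.46)²) = √(786.950611 + 741.182112) = 39.0913 km
K: √((-0.1646·111.32)² + (0.1403·100.46)²) = √(335.742297 + 198.656001) = 23.1171 km
L: √((-0.2102·111.32)² + (-0.2236·100.46)²) = √(547.534915 + 504.579900) = 32.4363 km
Minimum: C at 8.6888 km.

C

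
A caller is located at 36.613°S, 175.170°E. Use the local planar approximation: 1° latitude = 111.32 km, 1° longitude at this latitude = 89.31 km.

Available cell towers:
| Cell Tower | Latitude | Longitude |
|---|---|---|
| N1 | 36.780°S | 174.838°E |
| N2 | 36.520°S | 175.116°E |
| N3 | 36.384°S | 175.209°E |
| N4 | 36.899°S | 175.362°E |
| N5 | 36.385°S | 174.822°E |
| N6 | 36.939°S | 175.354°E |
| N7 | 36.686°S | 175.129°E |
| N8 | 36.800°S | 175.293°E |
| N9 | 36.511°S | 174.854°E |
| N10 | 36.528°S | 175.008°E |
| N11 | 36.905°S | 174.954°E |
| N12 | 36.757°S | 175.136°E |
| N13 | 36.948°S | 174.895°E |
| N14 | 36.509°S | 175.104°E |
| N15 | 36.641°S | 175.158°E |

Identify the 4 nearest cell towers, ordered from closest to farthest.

N15, N7, N2, N14

Distances from 36.613°S, 175.170°E:
N1: √((-0.167·111.32)² + (-0.332·89.31)²) = √(345.60446 + 879.17706) = 34.997 km
N2: √((0.093·111.32)² + (-0.054·89.31)²) = √(107.17964 + 23.25882) = 11.421 km
N3: √((0.229·111.32)² + (0.039·89.31)²) = √(649.85634 + 12.13192) = 25.729 km
N4: √((-0.286·111.32)² + (0.192·89.31)²) = √(1013.62768 + 294.03744) = 36.162 km
N5: √((0.228·111.32)² + (-0.348·89.31)²) = √(644.19313 + 965.95894) = 40.127 km
N6: √((-0.326·111.32)² + (0.184·89.31)²) = √(1316.98733 + 270.04480) = 39.838 km
N7: √((-0.073·111.32)² + (-0.041·89.31)²) = √(66.03773 + 13.40812) = 8.913 km
N8: √((-0.187·111.32)² + (0.123·89.31)²) = √(433.34083 + 120.67308) = 23.538 km
N9: √((0.102·111.32)² + (-0.316·89.31)²) = √(128.92785 + 796.47903) = 30.421 km
N10: √((0.085·111.32)² + (-0.162·89.31)²) = √(89.53323 + 209.32939) = 17.288 km
N11: √((-0.292·111.32)² + (-0.216·89.31)²) = √(1056.60363 + 372.14114) = 37.799 km
N12: √((-0.144·111.32)² + (-0.034·89.31)²) = √(256.96346 + 9.22058) = 16.315 km
N13: √((-0.335·111.32)² + (-0.275·89.31)²) = √(1390.70818 + 603.20588) = 44.653 km
N14: √((0.104·111.32)² + (-0.066·89.31)²) = √(134.03341 + 34.74466) = 12.991 km
N15: √((-0.028·111.32)² + (-0.012·89.31)²) = √(9.71544 + 1.14858) = 3.296 km
Sorted: N15 (3.296 km) < N7 (8.913 km) < N2 (11.421 km) < N14 (12.991 km) < N12 (16.315 km) < N10 (17.288 km) < …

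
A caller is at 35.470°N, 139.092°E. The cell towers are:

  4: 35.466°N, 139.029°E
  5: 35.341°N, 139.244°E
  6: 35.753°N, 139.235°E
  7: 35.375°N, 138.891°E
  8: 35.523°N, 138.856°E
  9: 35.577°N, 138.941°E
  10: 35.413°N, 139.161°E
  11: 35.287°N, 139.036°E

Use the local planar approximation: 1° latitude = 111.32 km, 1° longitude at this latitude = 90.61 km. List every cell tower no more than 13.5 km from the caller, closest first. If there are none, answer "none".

4, 10

Distances from 35.470°N, 139.092°E:
4: √((-0.004·111.32)² + (-0.063·90.61)²) = √(0.19827 + 32.58617) = 5.726 km
5: √((-0.129·111.32)² + (0.152·90.61)²) = √(206.21764 + 189.68782) = 19.897 km
6: √((0.283·111.32)² + (0.143·90.61)²) = √(992.47429 + 167.88981) = 34.064 km
7: √((-0.095·111.32)² + (-0.201·90.61)²) = √(111.83909 + 331.69916) = 21.060 km
8: √((0.053·111.32)² + (-0.236·90.61)²) = √(34.80953 + 457.27375) = 22.183 km
9: √((0.107·111.32)² + (-0.151·90.61)²) = √(141.87764 + 187.20013) = 18.141 km
10: √((-0.057·111.32)² + (0.069·90.61)²) = √(40.26207 + 39.08863) = 8.908 km
11: √((-0.183·111.32)² + (-0.056·90.61)²) = √(415.00046 + 25.74710) = 20.994 km
Threshold 13.5 km: 4 (5.726 km), 10 (8.908 km) are within range.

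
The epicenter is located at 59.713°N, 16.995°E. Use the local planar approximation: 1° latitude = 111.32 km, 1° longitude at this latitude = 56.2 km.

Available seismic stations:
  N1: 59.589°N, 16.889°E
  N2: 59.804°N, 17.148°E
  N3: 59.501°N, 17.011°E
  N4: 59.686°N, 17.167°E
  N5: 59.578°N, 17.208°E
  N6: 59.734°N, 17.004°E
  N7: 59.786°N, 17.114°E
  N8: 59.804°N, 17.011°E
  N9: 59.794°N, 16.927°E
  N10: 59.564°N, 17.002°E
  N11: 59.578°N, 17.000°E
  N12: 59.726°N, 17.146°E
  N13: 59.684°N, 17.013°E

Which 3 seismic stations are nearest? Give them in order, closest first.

Distances from 59.713°N, 16.995°E:
N1: √((-0.124·111.32)² + (-0.106·56.2)²) = √(190.54158 + 35.48823) = 15.034 km
N2: √((0.091·111.32)² + (0.153·56.2)²) = √(102.61933 + 73.93592) = 13.287 km
N3: √((-0.212·111.32)² + (0.016·56.2)²) = √(556.95245 + 0.80856) = 23.617 km
N4: √((-0.027·111.32)² + (0.172·56.2)²) = √(9.03387 + 93.43929) = 10.123 km
N5: √((-0.135·111.32)² + (0.213·56.2)²) = √(225.84680 + 143.29526) = 19.213 km
N6: √((0.021·111.32)² + (0.009·56.2)²) = √(5.46493 + 0.25583) = 2.392 km
N7: √((0.073·111.32)² + (0.119·56.2)²) = √(66.03773 + 44.72667) = 10.524 km
N8: √((0.091·111.32)² + (0.016·56.2)²) = √(102.61933 + 0.80856) = 10.170 km
N9: √((0.081·111.32)² + (-0.068·56.2)²) = √(81.30485 + 14.60463) = 9.793 km
N10: √((-0.149·111.32)² + (0.007·56.2)²) = √(275.11795 + 0.15476) = 16.591 km
N11: √((-0.135·111.32)² + (0.005·56.2)²) = √(225.84680 + 0.07896) = 15.031 km
N12: √((0.013·111.32)² + (0.151·56.2)²) = √(2.09427 + 72.01559) = 8.609 km
N13: √((-0.029·111.32)² + (0.018·56.2)²) = √(10.42179 + 1.02333) = 3.383 km
Sorted: N6 (2.392 km) < N13 (3.383 km) < N12 (8.609 km) < N9 (9.793 km) < N4 (10.123 km) < …

N6, N13, N12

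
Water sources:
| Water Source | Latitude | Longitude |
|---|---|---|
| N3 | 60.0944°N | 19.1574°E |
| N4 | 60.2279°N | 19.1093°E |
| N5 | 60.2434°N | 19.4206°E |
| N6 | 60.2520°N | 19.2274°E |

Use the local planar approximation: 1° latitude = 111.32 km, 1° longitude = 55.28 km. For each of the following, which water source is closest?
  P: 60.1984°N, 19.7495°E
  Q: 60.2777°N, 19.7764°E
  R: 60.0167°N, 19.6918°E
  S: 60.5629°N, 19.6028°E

P→N5; Q→N5; R→N5; S→N5

P at 60.1984°N, 19.7495°E:
  N3: 34.7184 km
  N4: 35.5423 km
  N5: 18.8591 km
  N6: 29.4720 km
  → nearest: N5 (18.8591 km)
Q at 60.2777°N, 19.7764°E:
  N3: 39.8404 km
  N4: 37.2917 km
  N5: 20.0358 km
  N6: 30.4833 km
  → nearest: N5 (20.0358 km)
R at 60.0167°N, 19.6918°E:
  N3: 30.7819 km
  N4: 39.8702 km
  N5: 29.3535 km
  N6: 36.6764 km
  → nearest: N5 (29.3535 km)
S at 60.5629°N, 19.6028°E:
  N3: 57.6733 km
  N4: 46.2055 km
  N5: 36.9654 km
  N6: 40.3542 km
  → nearest: N5 (36.9654 km)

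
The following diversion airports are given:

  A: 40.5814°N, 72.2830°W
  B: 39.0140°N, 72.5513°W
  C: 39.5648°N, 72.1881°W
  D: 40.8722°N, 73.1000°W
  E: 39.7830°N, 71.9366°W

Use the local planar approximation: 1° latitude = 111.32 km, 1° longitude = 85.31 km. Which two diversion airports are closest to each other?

Pairwise distances:
A–B: 175.9778 km
A–C: 113.4571 km
A–D: 76.8491 km
A–E: 93.6620 km
B–C: 68.6992 km
B–D: 212.0850 km
B–E: 100.3902 km
C–D: 165.0265 km
C–E: 32.4090 km
D–E: 156.6908 km
Closest pair: C–E at 32.4090 km.

C and E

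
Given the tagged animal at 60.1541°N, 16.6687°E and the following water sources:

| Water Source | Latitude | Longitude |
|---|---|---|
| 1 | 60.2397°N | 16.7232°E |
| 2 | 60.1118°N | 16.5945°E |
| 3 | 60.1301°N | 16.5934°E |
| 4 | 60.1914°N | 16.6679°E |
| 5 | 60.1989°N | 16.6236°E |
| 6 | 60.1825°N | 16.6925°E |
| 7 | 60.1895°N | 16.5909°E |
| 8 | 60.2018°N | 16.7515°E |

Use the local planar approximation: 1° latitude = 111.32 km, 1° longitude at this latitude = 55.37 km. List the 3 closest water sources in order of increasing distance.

Distances from 60.1541°N, 16.6687°E:
1: √((0.0856·111.32)² + (0.0545·55.37)²) = √(90.801689 + 9.106302) = 9.9954 km
2: √((-0.0423·111.32)² + (-0.0742·55.37)²) = √(22.173136 + 16.879394) = 6.2492 km
3: √((-0.0240·111.32)² + (-0.0753·55.37)²) = √(7.137874 + 17.383571) = 4.9519 km
4: √((0.0373·111.32)² + (-0.0008·55.37)²) = √(17.241064 + 0.001962) = 4.1525 km
5: √((0.0448·111.32)² + (-0.0451·55.37)²) = √(24.871525 + 6.235943) = 5.5774 km
6: √((0.0284·111.32)² + (0.0238·55.37)²) = √(9.995006 + 1.736613) = 3.4251 km
7: √((0.0354·111.32)² + (-0.0778·55.37)²) = √(15.529337 + 18.557020) = 5.8384 km
8: √((0.0477·111.32)² + (0.0828·55.37)²) = √(28.195718 + 21.018887) = 7.0153 km
Sorted: 6 (3.4251 km) < 4 (4.1525 km) < 3 (4.9519 km) < 5 (5.5774 km) < 7 (5.8384 km) < …

6, 4, 3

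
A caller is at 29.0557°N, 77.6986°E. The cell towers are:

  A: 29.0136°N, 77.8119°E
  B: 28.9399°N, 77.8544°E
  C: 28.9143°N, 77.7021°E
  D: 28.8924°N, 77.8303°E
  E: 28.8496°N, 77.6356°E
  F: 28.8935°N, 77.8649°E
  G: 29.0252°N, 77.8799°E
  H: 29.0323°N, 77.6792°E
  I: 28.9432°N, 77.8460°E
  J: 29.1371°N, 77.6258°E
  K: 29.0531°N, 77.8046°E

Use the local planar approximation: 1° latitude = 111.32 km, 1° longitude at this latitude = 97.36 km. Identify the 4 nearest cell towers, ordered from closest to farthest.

Distances from 29.0557°N, 77.6986°E:
A: √((-0.0421·111.32)² + (0.1133·97.36)²) = √(21.963957 + 121.680490) = 11.9852 km
B: √((-0.1158·111.32)² + (0.1558·97.36)²) = √(166.174168 + 230.089096) = 19.9064 km
C: √((-0.1414·111.32)² + (0.0035·97.36)²) = √(247.767999 + 0.116117) = 15.7443 km
D: √((-0.1633·111.32)² + (0.1317·97.36)²) = √(330.459898 + 164.411685) = 22.2457 km
E: √((-0.2061·111.32)² + (-0.0630·97.36)²) = √(526.383635 + 37.622030) = 23.7488 km
F: √((-0.1622·111.32)² + (0.1663·97.36)²) = √(326.022892 + 262.147445) = 24.2522 km
G: √((-0.0305·111.32)² + (0.1813·97.36)²) = √(11.527790 + 311.570792) = 17.9749 km
H: √((-0.0234·111.32)² + (-0.0194·97.36)²) = √(6.785441 + 3.567505) = 3.2176 km
I: √((-0.1125·111.32)² + (0.1474·97.36)²) = √(156.838052 + 205.947298) = 19.0469 km
J: √((0.0814·111.32)² + (-0.0728·97.36)²) = √(82.109840 + 50.237022) = 11.5042 km
K: √((-0.0026·111.32)² + (0.1060·97.36)²) = √(0.083771 + 106.505702) = 10.3242 km
Sorted: H (3.2176 km) < K (10.3242 km) < J (11.5042 km) < A (11.9852 km) < C (15.7443 km) < G (17.9749 km) < …

H, K, J, A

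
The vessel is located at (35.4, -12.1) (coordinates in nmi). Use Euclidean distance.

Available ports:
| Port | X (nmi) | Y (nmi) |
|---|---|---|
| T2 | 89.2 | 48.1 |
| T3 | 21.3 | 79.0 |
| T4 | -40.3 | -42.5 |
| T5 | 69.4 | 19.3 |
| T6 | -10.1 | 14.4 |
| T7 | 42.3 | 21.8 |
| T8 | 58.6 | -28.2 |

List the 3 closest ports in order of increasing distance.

T8, T7, T5

Distances from (35.4, -12.1):
T2: 80.7 nmi
T3: 92.2 nmi
T4: 81.6 nmi
T5: 46.3 nmi
T6: 52.7 nmi
T7: 34.6 nmi
T8: 28.2 nmi
Sorted: T8 (28.2 nmi) < T7 (34.6 nmi) < T5 (46.3 nmi) < T6 (52.7 nmi) < T2 (80.7 nmi) < …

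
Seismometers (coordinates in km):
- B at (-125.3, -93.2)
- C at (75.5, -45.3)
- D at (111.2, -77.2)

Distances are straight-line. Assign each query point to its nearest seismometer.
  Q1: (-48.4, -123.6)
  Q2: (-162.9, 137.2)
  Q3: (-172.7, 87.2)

Q1 at (-48.4, -123.6):
  B: √((-76.9)² + (30.4)²) = √(5913.610 + 924.160) = 82.7 km
  C: √((123.9)² + (78.3)²) = √(15351.210 + 6130.890) = 146.6 km
  D: √((159.6)² + (46.4)²) = √(25472.160 + 2152.960) = 166.2 km
  → nearest: B (82.7 km)
Q2 at (-162.9, 137.2):
  B: √((37.6)² + (-230.4)²) = √(1413.760 + 53084.160) = 233.4 km
  C: √((238.4)² + (-182.5)²) = √(56834.560 + 33306.250) = 300.2 km
  D: √((274.1)² + (-214.4)²) = √(75130.810 + 45967.360) = 348.0 km
  → nearest: B (233.4 km)
Q3 at (-172.7, 87.2):
  B: √((47.4)² + (-180.4)²) = √(2246.760 + 32544.160) = 186.5 km
  C: √((248.2)² + (-132.5)²) = √(61603.240 + 17556.250) = 281.4 km
  D: √((283.9)² + (-164.4)²) = √(80599.210 + 27027.360) = 328.1 km
  → nearest: B (186.5 km)

Q1→B; Q2→B; Q3→B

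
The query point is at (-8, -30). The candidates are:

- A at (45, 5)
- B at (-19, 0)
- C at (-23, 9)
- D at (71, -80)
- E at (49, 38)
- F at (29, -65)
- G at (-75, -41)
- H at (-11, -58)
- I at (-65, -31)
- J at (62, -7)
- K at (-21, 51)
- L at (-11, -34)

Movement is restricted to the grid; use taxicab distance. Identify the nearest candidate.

L

Distances from (-8, -30):
A: |53| + |35| = 53 + 35 = 88
B: |-11| + |30| = 11 + 30 = 41
C: |-15| + |39| = 15 + 39 = 54
D: |79| + |-50| = 79 + 50 = 129
E: |57| + |68| = 57 + 68 = 125
F: |37| + |-35| = 37 + 35 = 72
G: |-67| + |-11| = 67 + 11 = 78
H: |-3| + |-28| = 3 + 28 = 31
I: |-57| + |-1| = 57 + 1 = 58
J: |70| + |23| = 70 + 23 = 93
K: |-13| + |81| = 13 + 81 = 94
L: |-3| + |-4| = 3 + 4 = 7
Minimum: L at 7.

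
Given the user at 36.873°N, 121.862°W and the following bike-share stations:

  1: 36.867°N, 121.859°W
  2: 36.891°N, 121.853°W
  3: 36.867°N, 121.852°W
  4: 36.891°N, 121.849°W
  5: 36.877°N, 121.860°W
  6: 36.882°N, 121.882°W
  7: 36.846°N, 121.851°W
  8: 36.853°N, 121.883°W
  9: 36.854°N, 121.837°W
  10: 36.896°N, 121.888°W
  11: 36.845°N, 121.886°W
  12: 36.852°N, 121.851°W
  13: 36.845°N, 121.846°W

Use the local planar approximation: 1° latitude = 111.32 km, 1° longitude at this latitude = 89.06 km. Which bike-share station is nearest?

5

Distances from 36.873°N, 121.862°W:
1: √((-0.006·111.32)² + (0.003·89.06)²) = √(0.44612 + 0.07139) = 0.719 km
2: √((0.018·111.32)² + (0.009·89.06)²) = √(4.01505 + 0.64247) = 2.158 km
3: √((-0.006·111.32)² + (0.010·89.06)²) = √(0.44612 + 0.79317) = 1.113 km
4: √((0.018·111.32)² + (0.013·89.06)²) = √(4.01505 + 1.34045) = 2.314 km
5: √((0.004·111.32)² + (0.002·89.06)²) = √(0.19827 + 0.03173) = 0.480 km
6: √((0.009·111.32)² + (-0.020·89.06)²) = √(1.00376 + 3.17267) = 2.044 km
7: √((-0.027·111.32)² + (0.011·89.06)²) = √(9.03387 + 0.95973) = 3.161 km
8: √((-0.020·111.32)² + (-0.021·89.06)²) = √(4.95686 + 3.49787) = 2.908 km
9: √((-0.019·111.32)² + (0.025·89.06)²) = √(4.47356 + 4.95730) = 3.071 km
10: √((0.023·111.32)² + (-0.026·89.06)²) = √(6.55544 + 5.36182) = 3.452 km
11: √((-0.028·111.32)² + (-0.024·89.06)²) = √(9.71544 + 4.56865) = 3.779 km
12: √((-0.021·111.32)² + (0.011·89.06)²) = √(5.46493 + 0.95973) = 2.535 km
13: √((-0.028·111.32)² + (0.016·89.06)²) = √(9.71544 + 2.03051) = 3.427 km
Minimum: 5 at 0.480 km.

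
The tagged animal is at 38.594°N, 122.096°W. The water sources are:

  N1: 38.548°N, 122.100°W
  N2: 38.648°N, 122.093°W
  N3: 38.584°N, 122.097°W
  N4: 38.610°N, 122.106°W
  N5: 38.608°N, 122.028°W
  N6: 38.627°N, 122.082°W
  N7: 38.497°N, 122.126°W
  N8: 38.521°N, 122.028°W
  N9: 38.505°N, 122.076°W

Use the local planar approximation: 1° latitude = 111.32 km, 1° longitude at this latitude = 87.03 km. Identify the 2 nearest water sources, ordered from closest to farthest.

Distances from 38.594°N, 122.096°W:
N1: 5.133 km
N2: 6.017 km
N3: 1.117 km
N4: 1.982 km
N5: 6.120 km
N6: 3.870 km
N7: 11.109 km
N8: 10.053 km
N9: 10.059 km
Sorted: N3 (1.117 km) < N4 (1.982 km) < N6 (3.870 km) < N1 (5.133 km) < …

N3, N4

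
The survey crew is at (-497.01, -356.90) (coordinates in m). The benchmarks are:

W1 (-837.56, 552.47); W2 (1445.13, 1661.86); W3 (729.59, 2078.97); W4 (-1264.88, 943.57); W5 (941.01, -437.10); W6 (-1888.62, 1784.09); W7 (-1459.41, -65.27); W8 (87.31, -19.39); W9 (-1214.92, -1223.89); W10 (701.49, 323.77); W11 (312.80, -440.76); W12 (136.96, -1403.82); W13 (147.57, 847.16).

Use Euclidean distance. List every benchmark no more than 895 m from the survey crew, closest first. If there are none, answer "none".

Distances from (-497.01, -356.90):
W1: 971.04 m
W2: 2801.30 m
W3: 2727.27 m
W4: 1510.25 m
W5: 1440.25 m
W6: 2553.51 m
W7: 1005.62 m
W8: 674.79 m
W9: 1125.64 m
W10: 1378.30 m
W11: 814.14 m
W12: 1223.91 m
W13: 1365.74 m
Threshold 895 m: W8 (674.79 m), W11 (814.14 m) are within range.

W8, W11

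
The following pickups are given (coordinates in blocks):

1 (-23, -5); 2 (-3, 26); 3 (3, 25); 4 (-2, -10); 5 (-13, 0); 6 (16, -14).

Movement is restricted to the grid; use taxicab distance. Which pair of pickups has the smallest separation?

2 and 3

Pairwise distances:
1–2: 51 blocks
1–3: 56 blocks
1–4: 26 blocks
1–5: 15 blocks
1–6: 48 blocks
2–3: 7 blocks
2–4: 37 blocks
2–5: 36 blocks
2–6: 59 blocks
3–4: 40 blocks
3–5: 41 blocks
3–6: 52 blocks
4–5: 21 blocks
4–6: 22 blocks
5–6: 43 blocks
Closest pair: 2–3 at 7 blocks.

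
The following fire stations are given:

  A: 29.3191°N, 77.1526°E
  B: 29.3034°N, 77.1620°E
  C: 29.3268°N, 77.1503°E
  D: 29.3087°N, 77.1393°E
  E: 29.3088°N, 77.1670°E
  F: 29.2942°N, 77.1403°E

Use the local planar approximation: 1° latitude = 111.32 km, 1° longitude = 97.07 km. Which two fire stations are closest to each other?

B and E

Pairwise distances:
B–E: √((0.0054·111.32)² + (0.0050·97.07)²) = √(0.361355 + 0.235565) = 0.7726 km
A–C: √((0.0077·111.32)² + (-0.0023·97.07)²) = √(0.734730 + 0.049845) = 0.8858 km
D–F: √((-0.0145·111.32)² + (0.0010·97.07)²) = √(2.605448 + 0.009423) = 1.6171 km
A–D: √((-0.0104·111.32)² + (-0.0133·97.07)²) = √(1.340334 + 1.666761) = 1.7341 km
A–E: √((-0.0103·111.32)² + (0.0144·97.07)²) = √(1.314682 + 1.953867) = 1.8079 km
A–B: √((-0.0157·111.32)² + (0.0094·97.07)²) = √(3.054539 + 0.832580) = 1.9716 km
C–D: √((-0.0181·111.32)² + (-0.0110·97.07)²) = √(4.059790 + 1.140133) = 2.2803 km
B–D: √((0.0053·111.32)² + (-0.0227·97.07)²) = √(0.348095 + 4.855364) = 2.2811 km
B–F: √((-0.0092·111.32)² + (-0.0217·97.07)²) = √(1.048871 + 4.437001) = 2.3422 km
C–E: √((-0.0180·111.32)² + (0.0167·97.07)²) = √(4.015054 + 2.627865) = 2.5774 km
D–E: √((0.0001·111.32)² + (0.0277·97.07)²) = √(0.000124 + 7.229855) = 2.6889 km
B–C: √((0.0234·111.32)² + (-0.0117·97.07)²) = √(6.785441 + 1.289858) = 2.8417 km
A–F: √((-0.0249·111.32)² + (-0.0123·97.07)²) = √(7.683252 + 1.425543) = 3.0181 km
E–F: √((-0.0146·111.32)² + (-0.0267·97.07)²) = √(2.641509 + 6.717267) = 3.0592 km
C–F: √((-0.0326·111.32)² + (-0.0100·97.07)²) = √(13.169873 + 0.942258) = 3.7566 km
Closest pair: B–E at 0.7726 km.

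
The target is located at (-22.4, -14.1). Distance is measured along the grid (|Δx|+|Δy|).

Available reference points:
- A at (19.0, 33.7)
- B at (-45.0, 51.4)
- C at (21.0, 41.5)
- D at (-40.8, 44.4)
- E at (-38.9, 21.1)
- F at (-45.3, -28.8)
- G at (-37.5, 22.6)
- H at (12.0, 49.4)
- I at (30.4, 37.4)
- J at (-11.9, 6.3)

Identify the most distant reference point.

I

Distances from (-22.4, -14.1):
A: |41.4| + |47.8| = 41.4 + 47.8 = 89.2
B: |-22.6| + |65.5| = 22.6 + 65.5 = 88.1
C: |43.4| + |55.6| = 43.4 + 55.6 = 99.0
D: |-18.4| + |58.5| = 18.4 + 58.5 = 76.9
E: |-16.5| + |35.2| = 16.5 + 35.2 = 51.7
F: |-22.9| + |-14.7| = 22.9 + 14.7 = 37.6
G: |-15.1| + |36.7| = 15.1 + 36.7 = 51.8
H: |34.4| + |63.5| = 34.4 + 63.5 = 97.9
I: |52.8| + |51.5| = 52.8 + 51.5 = 104.3
J: |10.5| + |20.4| = 10.5 + 20.4 = 30.9
Maximum: I at 104.3.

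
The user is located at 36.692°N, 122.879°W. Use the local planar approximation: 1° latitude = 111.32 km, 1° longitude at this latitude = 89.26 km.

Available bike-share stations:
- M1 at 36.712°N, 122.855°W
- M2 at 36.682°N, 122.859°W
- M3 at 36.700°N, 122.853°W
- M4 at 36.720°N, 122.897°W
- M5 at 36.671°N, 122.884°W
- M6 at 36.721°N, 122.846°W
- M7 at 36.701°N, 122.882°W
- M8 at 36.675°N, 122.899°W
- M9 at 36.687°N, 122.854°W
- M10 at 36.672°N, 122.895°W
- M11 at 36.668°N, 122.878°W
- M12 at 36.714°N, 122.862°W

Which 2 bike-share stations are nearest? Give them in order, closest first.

Distances from 36.692°N, 122.879°W:
M1: 3.090 km
M2: 2.104 km
M3: 2.486 km
M4: 3.507 km
M5: 2.380 km
M6: 4.370 km
M7: 1.037 km
M8: 2.602 km
M9: 2.300 km
M10: 2.645 km
M11: 2.673 km
M12: 2.881 km
Sorted: M7 (1.037 km) < M2 (2.104 km) < M9 (2.300 km) < M5 (2.380 km) < …

M7, M2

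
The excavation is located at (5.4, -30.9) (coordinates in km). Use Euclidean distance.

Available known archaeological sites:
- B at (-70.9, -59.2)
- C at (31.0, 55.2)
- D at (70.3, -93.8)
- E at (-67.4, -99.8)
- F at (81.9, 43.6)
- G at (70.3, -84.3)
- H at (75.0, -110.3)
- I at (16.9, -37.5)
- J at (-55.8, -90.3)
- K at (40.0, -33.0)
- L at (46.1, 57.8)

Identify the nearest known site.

Distances from (5.4, -30.9):
B: √((-76.3)² + (-28.3)²) = √(5821.690 + 800.890) = 81.4 km
C: √((25.6)² + (86.1)²) = √(655.360 + 7413.210) = 89.8 km
D: √((64.9)² + (-62.9)²) = √(4212.010 + 3956.410) = 90.4 km
E: √((-72.8)² + (-68.9)²) = √(5299.840 + 4747.210) = 100.2 km
F: √((76.5)² + (74.5)²) = √(5852.250 + 5550.250) = 106.8 km
G: √((64.9)² + (-53.4)²) = √(4212.010 + 2851.560) = 84.0 km
H: √((69.6)² + (-79.4)²) = √(4844.160 + 6304.360) = 105.6 km
I: √((11.5)² + (-6.6)²) = √(132.250 + 43.560) = 13.3 km
J: √((-61.2)² + (-59.4)²) = √(3745.440 + 3528.360) = 85.3 km
K: √((34.6)² + (-2.1)²) = √(1197.160 + 4.410) = 34.7 km
L: √((40.7)² + (88.7)²) = √(1656.490 + 7867.690) = 97.6 km
Minimum: I at 13.3 km.

I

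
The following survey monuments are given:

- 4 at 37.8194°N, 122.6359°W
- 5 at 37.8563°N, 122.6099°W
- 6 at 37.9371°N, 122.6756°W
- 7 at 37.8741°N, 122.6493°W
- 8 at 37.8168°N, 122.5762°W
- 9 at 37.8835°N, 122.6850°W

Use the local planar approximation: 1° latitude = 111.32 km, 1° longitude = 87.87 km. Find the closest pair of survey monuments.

Pairwise distances:
7–9: √((0.0094·111.32)² + (-0.0357·87.87)²) = √(1.094970 + 9.840512) = 3.3069 km
5–7: √((0.0178·111.32)² + (-0.0394·87.87)²) = √(3.926326 + 11.985984) = 3.9890 km
4–5: √((0.0369·111.32)² + (0.0260·87.87)²) = √(16.873265 + 5.219489) = 4.7003 km
4–8: √((-0.0026·111.32)² + (0.0597·87.87)²) = √(0.083771 + 27.518827) = 5.2538 km
5–8: √((-0.0395·111.32)² + (0.0337·87.87)²) = √(19.334840 + 8.768818) = 5.3013 km
6–9: √((-0.0536·111.32)² + (-0.0094·87.87)²) = √(35.602129 + 0.682240) = 6.0237 km
4–7: √((0.0547·111.32)² + (-0.0134·87.87)²) = √(37.078405 + 1.386407) = 6.2020 km
5–9: √((0.0272·111.32)² + (-0.0751·87.87)²) = √(9.168203 + 43.547289) = 7.2605 km
6–7: √((-0.0630·111.32)² + (0.0263·87.87)²) = √(49.184413 + 5.340633) = 7.3841 km
4–9: √((0.0641·111.32)² + (-0.0491·87.87)²) = √(50.916959 + 18.614194) = 8.3385 km
7–8: √((-0.0573·111.32)² + (0.0731·87.87)²) = √(40.686997 + 41.258744) = 9.0524 km
5–6: √((0.0808·111.32)² + (-0.0657·87.87)²) = √(80.903837 + 33.328210) = 10.6879 km
8–9: √((0.0667·111.32)² + (-0.1088·87.87)²) = √(55.131278 + 91.398495) = 12.1049 km
4–6: √((0.1177·111.32)² + (-0.0397·87.87)²) = √(171.671942 + 12.169207) = 13.5588 km
6–8: √((-0.1203·111.32)² + (0.0994·87.87)²) = √(179.340200 + 76.287612) = 15.9884 km
Closest pair: 7–9 at 3.3069 km.

7 and 9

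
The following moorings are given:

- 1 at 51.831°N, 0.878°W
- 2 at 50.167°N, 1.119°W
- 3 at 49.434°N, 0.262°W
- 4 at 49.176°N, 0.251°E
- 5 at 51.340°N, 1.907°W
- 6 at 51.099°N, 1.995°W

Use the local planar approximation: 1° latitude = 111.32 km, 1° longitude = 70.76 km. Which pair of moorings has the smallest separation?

5 and 6

Pairwise distances:
1–2: √((-1.664·111.32)² + (-0.241·70.76)²) = √(34312.55352 + 290.81027) = 186.020 km
1–3: √((-2.397·111.32)² + (0.616·70.76)²) = √(71200.40490 + 1899.92769) = 270.371 km
1–4: √((-2.655·111.32)² + (1.129·70.76)²) = √(87352.52158 + 6382.09894) = 306.161 km
1–5: √((-0.491·111.32)² + (-1.029·70.76)²) = √(2987.51008 + 5301.59317) = 91.045 km
1–6: √((-0.732·111.32)² + (-1.117·70.76)²) = √(6640.00731 + 6247.15087) = 113.522 km
2–3: √((-0.733·111.32)² + (0.857·70.76)²) = √(6658.16180 + 3677.36969) = 101.664 km
2–4: √((-0.991·111.32)² + (1.370·70.76)²) = √(12170.08760 + 9397.59626) = 146.859 km
2–5: √((1.173·111.32)² + (-0.788·70.76)²) = √(17050.70810 + 3109.05270) = 141.985 km
2–6: √((0.932·111.32)² + (-0.876·70.76)²) = √(10764.11230 + 3842.23444) = 120.857 km
3–4: √((-0.258·111.32)² + (0.513·70.76)²) = √(824.87057 + 1317.68129) = 46.288 km
3–5: √((1.906·111.32)² + (-1.645·70.76)²) = √(45018.62103 + 13549.00656) = 242.007 km
3–6: √((1.665·111.32)² + (-1.733·70.76)²) = √(34353.80696 + 15037.40075) = 222.241 km
4–5: √((2.164·111.32)² + (-2.158·70.76)²) = √(58031.11408 + 23317.31443) = 285.216 km
4–6: √((1.923·111.32)² + (-2.246·70.76)²) = √(45825.26275 + 25257.77861) = 266.614 km
5–6: √((-0.241·111.32)² + (-0.088·70.76)²) = √(719.74802 + 38.77403) = 27.541 km
Closest pair: 5–6 at 27.541 km.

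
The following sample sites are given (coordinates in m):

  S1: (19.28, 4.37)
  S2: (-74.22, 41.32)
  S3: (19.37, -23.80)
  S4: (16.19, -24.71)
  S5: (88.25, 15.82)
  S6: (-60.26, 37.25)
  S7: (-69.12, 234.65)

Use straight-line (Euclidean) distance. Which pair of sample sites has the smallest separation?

Pairwise distances:
S3–S4: 3.31 m
S2–S6: 14.54 m
S1–S3: 28.17 m
S1–S4: 29.24 m
S1–S5: 69.91 m
S3–S5: 79.46 m
S4–S5: 82.68 m
S1–S6: 86.07 m
S4–S6: 98.41 m
S3–S6: 100.34 m
S1–S2: 100.54 m
S2–S4: 111.96 m
S2–S3: 114.02 m
S5–S6: 150.05 m
S2–S5: 164.46 m
S2–S7: 193.40 m
S6–S7: 197.60 m
S1–S7: 246.66 m
S5–S7: 269.54 m
S4–S7: 273.03 m
S3–S7: 273.18 m
Closest pair: S3–S4 at 3.31 m.

S3 and S4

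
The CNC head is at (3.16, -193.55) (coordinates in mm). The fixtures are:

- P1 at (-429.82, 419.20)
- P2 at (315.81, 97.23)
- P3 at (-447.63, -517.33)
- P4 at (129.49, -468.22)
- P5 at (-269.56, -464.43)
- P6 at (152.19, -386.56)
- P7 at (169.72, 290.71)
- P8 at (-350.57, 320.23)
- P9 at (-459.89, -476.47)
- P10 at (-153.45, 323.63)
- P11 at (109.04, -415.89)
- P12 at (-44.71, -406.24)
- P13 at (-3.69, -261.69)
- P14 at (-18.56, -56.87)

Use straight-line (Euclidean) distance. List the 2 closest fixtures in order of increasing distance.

P13, P14

Distances from (3.16, -193.55):
P1: √((-432.98)² + (612.75)²) = √(187471.6804 + 375462.5625) = 750.29 mm
P2: √((312.65)² + (290.78)²) = √(97750.0225 + 84553.0084) = 426.97 mm
P3: √((-450.79)² + (-323.78)²) = √(203211.6241 + 104833.4884) = 555.02 mm
P4: √((126.33)² + (-274.67)²) = √(15959.2689 + 75443.6089) = 302.33 mm
P5: √((-272.72)² + (-270.88)²) = √(74376.1984 + 73375.9744) = 384.39 mm
P6: √((149.03)² + (-193.01)²) = √(22209.9409 + 37252.8601) = 243.85 mm
P7: √((166.56)² + (484.26)²) = √(27742.2336 + 234507.7476) = 512.10 mm
P8: √((-353.73)² + (513.78)²) = √(125124.9129 + 263969.8884) = 623.77 mm
P9: √((-463.05)² + (-282.92)²) = √(214415.3025 + 80043.7264) = 542.64 mm
P10: √((-156.61)² + (517.18)²) = √(24526.6921 + 267475.1524) = 540.37 mm
P11: √((105.88)² + (-222.34)²) = √(11210.5744 + 49435.0756) = 246.26 mm
P12: √((-47.87)² + (-212.69)²) = √(2291.5369 + 45237.0361) = 218.01 mm
P13: √((-6.85)² + (-68.14)²) = √(46.9225 + 4643.0596) = 68.48 mm
P14: √((-21.72)² + (136.68)²) = √(471.7584 + 18681.4224) = 138.40 mm
Sorted: P13 (68.48 mm) < P14 (138.40 mm) < P12 (218.01 mm) < P6 (243.85 mm) < …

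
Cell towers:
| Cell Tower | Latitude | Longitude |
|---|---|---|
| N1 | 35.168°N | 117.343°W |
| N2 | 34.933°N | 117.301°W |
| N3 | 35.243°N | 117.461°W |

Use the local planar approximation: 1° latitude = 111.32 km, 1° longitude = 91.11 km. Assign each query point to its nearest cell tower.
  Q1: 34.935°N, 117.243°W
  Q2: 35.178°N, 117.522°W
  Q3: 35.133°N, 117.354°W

Q1 at 34.935°N, 117.243°W:
  N1: 27.491 km
  N2: 5.289 km
  N3: 39.624 km
  → nearest: N2 (5.289 km)
Q2 at 35.178°N, 117.522°W:
  N1: 16.347 km
  N2: 33.901 km
  N3: 9.124 km
  → nearest: N3 (9.124 km)
Q3 at 35.133°N, 117.354°W:
  N1: 4.023 km
  N2: 22.782 km
  N3: 15.652 km
  → nearest: N1 (4.023 km)

Q1→N2; Q2→N3; Q3→N1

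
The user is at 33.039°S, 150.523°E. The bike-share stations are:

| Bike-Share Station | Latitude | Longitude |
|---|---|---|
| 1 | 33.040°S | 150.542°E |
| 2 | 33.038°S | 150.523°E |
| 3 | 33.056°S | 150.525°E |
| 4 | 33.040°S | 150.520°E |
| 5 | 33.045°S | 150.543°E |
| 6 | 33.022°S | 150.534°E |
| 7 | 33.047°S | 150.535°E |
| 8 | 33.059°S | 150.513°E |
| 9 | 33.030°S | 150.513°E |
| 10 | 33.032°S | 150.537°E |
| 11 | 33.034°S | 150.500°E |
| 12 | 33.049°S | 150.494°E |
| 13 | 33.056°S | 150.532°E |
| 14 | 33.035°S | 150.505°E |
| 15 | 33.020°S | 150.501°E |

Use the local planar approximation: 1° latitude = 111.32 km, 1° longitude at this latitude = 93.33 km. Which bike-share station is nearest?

Distances from 33.039°S, 150.523°E:
1: 1.777 km
2: 0.111 km
3: 1.902 km
4: 0.301 km
5: 1.983 km
6: 2.153 km
7: 1.431 km
8: 2.414 km
9: 1.369 km
10: 1.521 km
11: 2.218 km
12: 2.927 km
13: 2.070 km
14: 1.738 km
15: 2.948 km
Minimum: 2 at 0.111 km.

2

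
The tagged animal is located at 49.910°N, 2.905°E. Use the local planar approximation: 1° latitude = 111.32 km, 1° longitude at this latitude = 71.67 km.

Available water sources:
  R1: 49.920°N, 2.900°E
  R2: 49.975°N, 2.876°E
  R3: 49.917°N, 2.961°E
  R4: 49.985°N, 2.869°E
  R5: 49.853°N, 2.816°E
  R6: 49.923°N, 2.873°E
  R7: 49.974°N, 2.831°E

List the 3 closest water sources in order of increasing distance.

R1, R6, R3

Distances from 49.910°N, 2.905°E:
R1: √((0.010·111.32)² + (-0.005·71.67)²) = √(1.23921 + 0.12841) = 1.169 km
R2: √((0.065·111.32)² + (-0.029·71.67)²) = √(52.35680 + 4.31987) = 7.528 km
R3: √((0.007·111.32)² + (0.056·71.67)²) = √(0.60721 + 16.10834) = 4.088 km
R4: √((0.075·111.32)² + (-0.036·71.67)²) = √(69.70580 + 6.65702) = 8.739 km
R5: √((-0.057·111.32)² + (-0.089·71.67)²) = √(40.26207 + 40.68692) = 8.997 km
R6: √((0.013·111.32)² + (-0.032·71.67)²) = √(2.09427 + 5.25987) = 2.712 km
R7: √((0.064·111.32)² + (-0.074·71.67)²) = √(50.75822 + 28.12796) = 8.882 km
Sorted: R1 (1.169 km) < R6 (2.712 km) < R3 (4.088 km) < R2 (7.528 km) < R4 (8.739 km) < …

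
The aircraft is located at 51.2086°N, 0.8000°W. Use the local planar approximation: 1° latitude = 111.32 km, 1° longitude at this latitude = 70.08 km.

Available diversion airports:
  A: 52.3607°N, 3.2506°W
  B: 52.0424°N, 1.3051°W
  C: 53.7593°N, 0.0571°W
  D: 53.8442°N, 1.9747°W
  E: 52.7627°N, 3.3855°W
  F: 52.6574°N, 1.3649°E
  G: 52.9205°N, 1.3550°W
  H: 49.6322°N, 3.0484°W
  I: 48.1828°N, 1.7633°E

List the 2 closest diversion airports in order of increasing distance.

Distances from 51.2086°N, 0.8000°W:
A: 214.3420 km
B: 99.3392 km
C: 288.6774 km
D: 304.7256 km
E: 250.5201 km
F: 221.4253 km
G: 194.4973 km
H: 235.8444 km
I: 381.7394 km
Sorted: B (99.3392 km) < G (194.4973 km) < A (214.3420 km) < F (221.4253 km) < …

B, G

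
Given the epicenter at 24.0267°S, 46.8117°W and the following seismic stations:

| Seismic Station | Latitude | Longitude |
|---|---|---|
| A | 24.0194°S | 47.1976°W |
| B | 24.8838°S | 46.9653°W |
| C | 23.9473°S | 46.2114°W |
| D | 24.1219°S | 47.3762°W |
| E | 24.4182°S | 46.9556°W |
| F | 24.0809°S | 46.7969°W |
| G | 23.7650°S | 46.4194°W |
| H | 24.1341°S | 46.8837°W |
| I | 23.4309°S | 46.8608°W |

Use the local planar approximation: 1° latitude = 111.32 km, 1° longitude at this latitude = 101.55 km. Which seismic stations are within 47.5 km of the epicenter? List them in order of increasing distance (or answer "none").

Distances from 24.0267°S, 46.8117°W:
A: 39.1966 km
B: 96.6790 km
C: 61.5979 km
D: 58.2963 km
E: 45.9664 km
F: 6.2179 km
G: 49.3535 km
H: 14.0143 km
I: 66.5116 km
Threshold 47.5 km: F (6.2179 km), H (14.0143 km), A (39.1966 km), E (45.9664 km) are within range.

F, H, A, E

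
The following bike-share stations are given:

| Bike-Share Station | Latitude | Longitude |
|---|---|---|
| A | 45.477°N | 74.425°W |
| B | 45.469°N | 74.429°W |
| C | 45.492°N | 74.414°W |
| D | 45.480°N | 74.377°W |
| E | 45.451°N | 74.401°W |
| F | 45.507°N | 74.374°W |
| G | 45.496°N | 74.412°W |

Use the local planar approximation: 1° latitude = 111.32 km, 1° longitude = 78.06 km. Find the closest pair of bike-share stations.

C and G

Pairwise distances:
C–G: 0.472 km
A–B: 0.944 km
A–C: 1.878 km
A–G: 2.346 km
B–C: 2.815 km
B–E: 2.965 km
D–F: 3.015 km
C–D: 3.182 km
F–G: 3.209 km
D–G: 3.261 km
B–G: 3.286 km
A–E: 3.448 km
C–F: 3.541 km
D–E: 3.733 km
A–D: 3.762 km
B–D: 4.240 km
C–E: 4.676 km
E–G: 5.082 km
A–F: 5.196 km
B–F: 6.027 km
E–F: 6.581 km
Closest pair: C–G at 0.472 km.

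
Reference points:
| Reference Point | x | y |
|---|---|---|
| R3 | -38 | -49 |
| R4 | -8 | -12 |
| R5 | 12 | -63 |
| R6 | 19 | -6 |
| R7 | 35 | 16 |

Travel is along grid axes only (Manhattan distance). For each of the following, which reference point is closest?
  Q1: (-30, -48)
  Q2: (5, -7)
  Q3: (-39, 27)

Q1 at (-30, -48):
  R3: |-8| + |-1| = 8 + 1 = 9
  R4: |22| + |36| = 22 + 36 = 58
  R5: |42| + |-15| = 42 + 15 = 57
  R6: |49| + |42| = 49 + 42 = 91
  R7: |65| + |64| = 65 + 64 = 129
  → nearest: R3 (9)
Q2 at (5, -7):
  R3: |-43| + |-42| = 43 + 42 = 85
  R4: |-13| + |-5| = 13 + 5 = 18
  R5: |7| + |-56| = 7 + 56 = 63
  R6: |14| + |1| = 14 + 1 = 15
  R7: |30| + |23| = 30 + 23 = 53
  → nearest: R6 (15)
Q3 at (-39, 27):
  R3: |1| + |-76| = 1 + 76 = 77
  R4: |31| + |-39| = 31 + 39 = 70
  R5: |51| + |-90| = 51 + 90 = 141
  R6: |58| + |-33| = 58 + 33 = 91
  R7: |74| + |-11| = 74 + 11 = 85
  → nearest: R4 (70)

Q1→R3; Q2→R6; Q3→R4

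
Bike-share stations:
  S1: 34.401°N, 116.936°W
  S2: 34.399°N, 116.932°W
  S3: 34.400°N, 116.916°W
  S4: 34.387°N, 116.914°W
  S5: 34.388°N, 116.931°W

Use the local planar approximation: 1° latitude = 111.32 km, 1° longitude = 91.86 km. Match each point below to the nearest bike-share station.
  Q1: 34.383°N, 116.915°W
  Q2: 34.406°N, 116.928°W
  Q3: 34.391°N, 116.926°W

Q1 at 34.383°N, 116.915°W:
  S1: √((0.018·111.32)² + (-0.021·91.86)²) = √(4.01505 + 3.72127) = 2.781 km
  S2: √((0.016·111.32)² + (-0.017·91.86)²) = √(3.17239 + 2.43866) = 2.369 km
  S3: √((0.017·111.32)² + (-0.001·91.86)²) = √(3.58133 + 0.00844) = 1.895 km
  S4: √((0.004·111.32)² + (0.001·91.86)²) = √(0.19827 + 0.00844) = 0.455 km
  S5: √((0.005·111.32)² + (-0.016·91.86)²) = √(0.30980 + 2.16019) = 1.572 km
  → nearest: S4 (0.455 km)
Q2 at 34.406°N, 116.928°W:
  S1: √((-0.005·111.32)² + (-0.008·91.86)²) = √(0.30980 + 0.54005) = 0.922 km
  S2: √((-0.007·111.32)² + (-0.004·91.86)²) = √(0.60721 + 0.13501) = 0.862 km
  S3: √((-0.006·111.32)² + (0.012·91.86)²) = √(0.44612 + 1.21511) = 1.289 km
  S4: √((-0.019·111.32)² + (0.014·91.86)²) = √(4.47356 + 1.65390) = 2.475 km
  S5: √((-0.018·111.32)² + (-0.003·91.86)²) = √(4.01505 + 0.07594) = 2.023 km
  → nearest: S2 (0.862 km)
Q3 at 34.391°N, 116.926°W:
  S1: √((0.010·111.32)² + (-0.010·91.86)²) = √(1.23921 + 0.84383) = 1.443 km
  S2: √((0.008·111.32)² + (-0.006·91.86)²) = √(0.79310 + 0.30378) = 1.047 km
  S3: √((0.009·111.32)² + (0.010·91.86)²) = √(1.00376 + 0.84383) = 1.359 km
  S4: √((-0.004·111.32)² + (0.012·91.86)²) = √(0.19827 + 1.21511) = 1.189 km
  S5: √((-0.003·111.32)² + (-0.005·91.86)²) = √(0.11153 + 0.21096) = 0.568 km
  → nearest: S5 (0.568 km)

Q1→S4; Q2→S2; Q3→S5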